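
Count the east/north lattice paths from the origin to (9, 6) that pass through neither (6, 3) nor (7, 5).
Number of paths = 1705

Inclusion–exclusion. Total paths: C(15, 9) = 5005. Through P₁: C(9, 6)·C(6, 3) = 1680. Through P₂: C(12, 7)·C(3, 2) = 2376. Since P₁ is strictly southwest of P₂, a monotone path through both must visit P₁ then P₂; paths through both = C(9, 6)·C(3, 1)·C(3, 2) = 756. Avoid both = 5005 − 1680 − 2376 + 756 = 1705.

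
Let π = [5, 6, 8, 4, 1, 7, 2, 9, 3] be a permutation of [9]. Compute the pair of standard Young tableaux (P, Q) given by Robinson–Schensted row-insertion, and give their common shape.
P = [1, 2, 3, 9] / [4, 6, 7] / [5, 8];  Q = [1, 2, 3, 8] / [4, 6, 9] / [5, 7];  common shape = (4, 3, 2)

Row-insert the values π_1, π_2, … into P one at a time, bumping the leftmost entry strictly greater than the inserted value down to the next row. The recording tableau Q records, in position (i, j), the step at which that cell was added to P.
  Insert 5 (step 1): P = [5];  Q = [1]
  Insert 6 (step 2): P = [5, 6];  Q = [1, 2]
  Insert 8 (step 3): P = [5, 6, 8];  Q = [1, 2, 3]
  Insert 4 (step 4): P = [4, 6, 8] / [5];  Q = [1, 2, 3] / [4]
  Insert 1 (step 5): P = [1, 6, 8] / [4] / [5];  Q = [1, 2, 3] / [4] / [5]
  Insert 7 (step 6): P = [1, 6, 7] / [4, 8] / [5];  Q = [1, 2, 3] / [4, 6] / [5]
  Insert 2 (step 7): P = [1, 2, 7] / [4, 6] / [5, 8];  Q = [1, 2, 3] / [4, 6] / [5, 7]
  Insert 9 (step 8): P = [1, 2, 7, 9] / [4, 6] / [5, 8];  Q = [1, 2, 3, 8] / [4, 6] / [5, 7]
  Insert 3 (step 9): P = [1, 2, 3, 9] / [4, 6, 7] / [5, 8];  Q = [1, 2, 3, 8] / [4, 6, 9] / [5, 7]
Final shape: (4, 3, 2).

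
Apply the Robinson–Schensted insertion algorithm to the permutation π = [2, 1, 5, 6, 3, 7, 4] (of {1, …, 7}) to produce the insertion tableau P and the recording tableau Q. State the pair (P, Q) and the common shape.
P = [1, 3, 4, 7] / [2, 5, 6];  Q = [1, 3, 4, 6] / [2, 5, 7];  common shape = (4, 3)

Row-insert the values π_1, π_2, … into P one at a time, bumping the leftmost entry strictly greater than the inserted value down to the next row. The recording tableau Q records, in position (i, j), the step at which that cell was added to P.
  Insert 2 (step 1): P = [2];  Q = [1]
  Insert 1 (step 2): P = [1] / [2];  Q = [1] / [2]
  Insert 5 (step 3): P = [1, 5] / [2];  Q = [1, 3] / [2]
  Insert 6 (step 4): P = [1, 5, 6] / [2];  Q = [1, 3, 4] / [2]
  Insert 3 (step 5): P = [1, 3, 6] / [2, 5];  Q = [1, 3, 4] / [2, 5]
  Insert 7 (step 6): P = [1, 3, 6, 7] / [2, 5];  Q = [1, 3, 4, 6] / [2, 5]
  Insert 4 (step 7): P = [1, 3, 4, 7] / [2, 5, 6];  Q = [1, 3, 4, 6] / [2, 5, 7]
Final shape: (4, 3).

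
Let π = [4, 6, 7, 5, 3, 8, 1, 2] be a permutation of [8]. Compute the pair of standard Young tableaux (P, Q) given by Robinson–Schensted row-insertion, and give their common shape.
P = [1, 2, 7, 8] / [3, 5] / [4] / [6];  Q = [1, 2, 3, 6] / [4, 8] / [5] / [7];  common shape = (4, 2, 1, 1)

Row-insert the values π_1, π_2, … into P one at a time, bumping the leftmost entry strictly greater than the inserted value down to the next row. The recording tableau Q records, in position (i, j), the step at which that cell was added to P.
  Insert 4 (step 1): P = [4];  Q = [1]
  Insert 6 (step 2): P = [4, 6];  Q = [1, 2]
  Insert 7 (step 3): P = [4, 6, 7];  Q = [1, 2, 3]
  Insert 5 (step 4): P = [4, 5, 7] / [6];  Q = [1, 2, 3] / [4]
  Insert 3 (step 5): P = [3, 5, 7] / [4] / [6];  Q = [1, 2, 3] / [4] / [5]
  Insert 8 (step 6): P = [3, 5, 7, 8] / [4] / [6];  Q = [1, 2, 3, 6] / [4] / [5]
  Insert 1 (step 7): P = [1, 5, 7, 8] / [3] / [4] / [6];  Q = [1, 2, 3, 6] / [4] / [5] / [7]
  Insert 2 (step 8): P = [1, 2, 7, 8] / [3, 5] / [4] / [6];  Q = [1, 2, 3, 6] / [4, 8] / [5] / [7]
Final shape: (4, 2, 1, 1).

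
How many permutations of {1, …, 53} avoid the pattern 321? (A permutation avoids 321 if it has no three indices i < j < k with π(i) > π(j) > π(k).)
C_53 = 116157871455782434250553845880

These 321-avoiding permutations are counted by the Catalan number C_n = (1/(n + 1)) · C(2n, n). For n = 53: C_53 = (1/54) · C(106, 53) = 6272525058612251449529907677520/54 = 116157871455782434250553845880.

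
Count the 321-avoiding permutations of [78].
C_78 = 73745243611532458459690151854647329239335600

These 321-avoiding permutations are counted by the Catalan number C_n = (1/(n + 1)) · C(2n, n). For n = 78: C_78 = (1/79) · C(156, 78) = 5825874245311064218315521996517139009907512400/79 = 73745243611532458459690151854647329239335600.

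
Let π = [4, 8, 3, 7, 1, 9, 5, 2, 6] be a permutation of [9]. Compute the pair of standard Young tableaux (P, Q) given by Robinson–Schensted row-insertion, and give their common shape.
P = [1, 2, 6] / [3, 5, 9] / [4, 7] / [8];  Q = [1, 2, 6] / [3, 4, 9] / [5, 7] / [8];  common shape = (3, 3, 2, 1)

Row-insert the values π_1, π_2, … into P one at a time, bumping the leftmost entry strictly greater than the inserted value down to the next row. The recording tableau Q records, in position (i, j), the step at which that cell was added to P.
  Insert 4 (step 1): P = [4];  Q = [1]
  Insert 8 (step 2): P = [4, 8];  Q = [1, 2]
  Insert 3 (step 3): P = [3, 8] / [4];  Q = [1, 2] / [3]
  Insert 7 (step 4): P = [3, 7] / [4, 8];  Q = [1, 2] / [3, 4]
  Insert 1 (step 5): P = [1, 7] / [3, 8] / [4];  Q = [1, 2] / [3, 4] / [5]
  Insert 9 (step 6): P = [1, 7, 9] / [3, 8] / [4];  Q = [1, 2, 6] / [3, 4] / [5]
  Insert 5 (step 7): P = [1, 5, 9] / [3, 7] / [4, 8];  Q = [1, 2, 6] / [3, 4] / [5, 7]
  Insert 2 (step 8): P = [1, 2, 9] / [3, 5] / [4, 7] / [8];  Q = [1, 2, 6] / [3, 4] / [5, 7] / [8]
  Insert 6 (step 9): P = [1, 2, 6] / [3, 5, 9] / [4, 7] / [8];  Q = [1, 2, 6] / [3, 4, 9] / [5, 7] / [8]
Final shape: (3, 3, 2, 1).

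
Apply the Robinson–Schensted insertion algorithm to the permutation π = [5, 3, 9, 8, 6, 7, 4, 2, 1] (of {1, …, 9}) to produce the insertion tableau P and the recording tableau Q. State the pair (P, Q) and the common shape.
P = [1, 4, 7] / [2, 6] / [3] / [5] / [8] / [9];  Q = [1, 3, 6] / [2, 4] / [5] / [7] / [8] / [9];  common shape = (3, 2, 1, 1, 1, 1)

Row-insert the values π_1, π_2, … into P one at a time, bumping the leftmost entry strictly greater than the inserted value down to the next row. The recording tableau Q records, in position (i, j), the step at which that cell was added to P.
  Insert 5 (step 1): P = [5];  Q = [1]
  Insert 3 (step 2): P = [3] / [5];  Q = [1] / [2]
  Insert 9 (step 3): P = [3, 9] / [5];  Q = [1, 3] / [2]
  Insert 8 (step 4): P = [3, 8] / [5, 9];  Q = [1, 3] / [2, 4]
  Insert 6 (step 5): P = [3, 6] / [5, 8] / [9];  Q = [1, 3] / [2, 4] / [5]
  Insert 7 (step 6): P = [3, 6, 7] / [5, 8] / [9];  Q = [1, 3, 6] / [2, 4] / [5]
  Insert 4 (step 7): P = [3, 4, 7] / [5, 6] / [8] / [9];  Q = [1, 3, 6] / [2, 4] / [5] / [7]
  Insert 2 (step 8): P = [2, 4, 7] / [3, 6] / [5] / [8] / [9];  Q = [1, 3, 6] / [2, 4] / [5] / [7] / [8]
  Insert 1 (step 9): P = [1, 4, 7] / [2, 6] / [3] / [5] / [8] / [9];  Q = [1, 3, 6] / [2, 4] / [5] / [7] / [8] / [9]
Final shape: (3, 2, 1, 1, 1, 1).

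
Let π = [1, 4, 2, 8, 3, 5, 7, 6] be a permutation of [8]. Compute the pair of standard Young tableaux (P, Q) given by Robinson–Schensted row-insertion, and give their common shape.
P = [1, 2, 3, 5, 6] / [4, 7] / [8];  Q = [1, 2, 4, 6, 7] / [3, 5] / [8];  common shape = (5, 2, 1)

Row-insert the values π_1, π_2, … into P one at a time, bumping the leftmost entry strictly greater than the inserted value down to the next row. The recording tableau Q records, in position (i, j), the step at which that cell was added to P.
  Insert 1 (step 1): P = [1];  Q = [1]
  Insert 4 (step 2): P = [1, 4];  Q = [1, 2]
  Insert 2 (step 3): P = [1, 2] / [4];  Q = [1, 2] / [3]
  Insert 8 (step 4): P = [1, 2, 8] / [4];  Q = [1, 2, 4] / [3]
  Insert 3 (step 5): P = [1, 2, 3] / [4, 8];  Q = [1, 2, 4] / [3, 5]
  Insert 5 (step 6): P = [1, 2, 3, 5] / [4, 8];  Q = [1, 2, 4, 6] / [3, 5]
  Insert 7 (step 7): P = [1, 2, 3, 5, 7] / [4, 8];  Q = [1, 2, 4, 6, 7] / [3, 5]
  Insert 6 (step 8): P = [1, 2, 3, 5, 6] / [4, 7] / [8];  Q = [1, 2, 4, 6, 7] / [3, 5] / [8]
Final shape: (5, 2, 1).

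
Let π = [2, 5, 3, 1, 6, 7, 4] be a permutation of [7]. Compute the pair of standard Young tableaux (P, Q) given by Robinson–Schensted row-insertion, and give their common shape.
P = [1, 3, 4, 7] / [2, 6] / [5];  Q = [1, 2, 5, 6] / [3, 7] / [4];  common shape = (4, 2, 1)

Row-insert the values π_1, π_2, … into P one at a time, bumping the leftmost entry strictly greater than the inserted value down to the next row. The recording tableau Q records, in position (i, j), the step at which that cell was added to P.
  Insert 2 (step 1): P = [2];  Q = [1]
  Insert 5 (step 2): P = [2, 5];  Q = [1, 2]
  Insert 3 (step 3): P = [2, 3] / [5];  Q = [1, 2] / [3]
  Insert 1 (step 4): P = [1, 3] / [2] / [5];  Q = [1, 2] / [3] / [4]
  Insert 6 (step 5): P = [1, 3, 6] / [2] / [5];  Q = [1, 2, 5] / [3] / [4]
  Insert 7 (step 6): P = [1, 3, 6, 7] / [2] / [5];  Q = [1, 2, 5, 6] / [3] / [4]
  Insert 4 (step 7): P = [1, 3, 4, 7] / [2, 6] / [5];  Q = [1, 2, 5, 6] / [3, 7] / [4]
Final shape: (4, 2, 1).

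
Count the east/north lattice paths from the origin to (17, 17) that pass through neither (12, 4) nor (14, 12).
Number of paths = 1781767660

Inclusion–exclusion. Total paths: C(34, 17) = 2333606220. Through P₁: C(16, 12)·C(18, 5) = 15593760. Through P₂: C(26, 14)·C(8, 3) = 540831200. Since P₁ is strictly southwest of P₂, a monotone path through both must visit P₁ then P₂; paths through both = C(16, 12)·C(10, 2)·C(8, 3) = 4586400. Avoid both = 2333606220 − 15593760 − 540831200 + 4586400 = 1781767660.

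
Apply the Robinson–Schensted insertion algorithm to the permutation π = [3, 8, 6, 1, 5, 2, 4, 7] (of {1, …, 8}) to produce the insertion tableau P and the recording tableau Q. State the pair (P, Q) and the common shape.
P = [1, 2, 4, 7] / [3, 5] / [6] / [8];  Q = [1, 2, 7, 8] / [3, 5] / [4] / [6];  common shape = (4, 2, 1, 1)

Row-insert the values π_1, π_2, … into P one at a time, bumping the leftmost entry strictly greater than the inserted value down to the next row. The recording tableau Q records, in position (i, j), the step at which that cell was added to P.
  Insert 3 (step 1): P = [3];  Q = [1]
  Insert 8 (step 2): P = [3, 8];  Q = [1, 2]
  Insert 6 (step 3): P = [3, 6] / [8];  Q = [1, 2] / [3]
  Insert 1 (step 4): P = [1, 6] / [3] / [8];  Q = [1, 2] / [3] / [4]
  Insert 5 (step 5): P = [1, 5] / [3, 6] / [8];  Q = [1, 2] / [3, 5] / [4]
  Insert 2 (step 6): P = [1, 2] / [3, 5] / [6] / [8];  Q = [1, 2] / [3, 5] / [4] / [6]
  Insert 4 (step 7): P = [1, 2, 4] / [3, 5] / [6] / [8];  Q = [1, 2, 7] / [3, 5] / [4] / [6]
  Insert 7 (step 8): P = [1, 2, 4, 7] / [3, 5] / [6] / [8];  Q = [1, 2, 7, 8] / [3, 5] / [4] / [6]
Final shape: (4, 2, 1, 1).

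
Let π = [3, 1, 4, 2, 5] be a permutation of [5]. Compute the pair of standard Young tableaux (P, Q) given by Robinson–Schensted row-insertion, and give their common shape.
P = [1, 2, 5] / [3, 4];  Q = [1, 3, 5] / [2, 4];  common shape = (3, 2)

Row-insert the values π_1, π_2, … into P one at a time, bumping the leftmost entry strictly greater than the inserted value down to the next row. The recording tableau Q records, in position (i, j), the step at which that cell was added to P.
  Insert 3 (step 1): P = [3];  Q = [1]
  Insert 1 (step 2): P = [1] / [3];  Q = [1] / [2]
  Insert 4 (step 3): P = [1, 4] / [3];  Q = [1, 3] / [2]
  Insert 2 (step 4): P = [1, 2] / [3, 4];  Q = [1, 3] / [2, 4]
  Insert 5 (step 5): P = [1, 2, 5] / [3, 4];  Q = [1, 3, 5] / [2, 4]
Final shape: (3, 2).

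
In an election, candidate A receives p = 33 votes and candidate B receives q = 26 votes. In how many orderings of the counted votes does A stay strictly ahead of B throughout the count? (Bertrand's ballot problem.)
Strict-lead orderings = 4698561476816109

Total orderings of the 59 votes with 33 for A: C(59, 33) = 39602161018878633. By the Bertrand ballot formula (Cycle Lemma / reflection principle), the number of orderings in which A is strictly ahead of B throughout is (p − q)/(p + q) · C(p + q, p) = (33 − 26)/(33 + 26) · 39602161018878633 = 4698561476816109.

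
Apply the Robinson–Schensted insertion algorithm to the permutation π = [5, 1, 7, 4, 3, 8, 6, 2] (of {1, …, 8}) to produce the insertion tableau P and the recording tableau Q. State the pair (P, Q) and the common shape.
P = [1, 2, 6] / [3, 7, 8] / [4] / [5];  Q = [1, 3, 6] / [2, 4, 7] / [5] / [8];  common shape = (3, 3, 1, 1)

Row-insert the values π_1, π_2, … into P one at a time, bumping the leftmost entry strictly greater than the inserted value down to the next row. The recording tableau Q records, in position (i, j), the step at which that cell was added to P.
  Insert 5 (step 1): P = [5];  Q = [1]
  Insert 1 (step 2): P = [1] / [5];  Q = [1] / [2]
  Insert 7 (step 3): P = [1, 7] / [5];  Q = [1, 3] / [2]
  Insert 4 (step 4): P = [1, 4] / [5, 7];  Q = [1, 3] / [2, 4]
  Insert 3 (step 5): P = [1, 3] / [4, 7] / [5];  Q = [1, 3] / [2, 4] / [5]
  Insert 8 (step 6): P = [1, 3, 8] / [4, 7] / [5];  Q = [1, 3, 6] / [2, 4] / [5]
  Insert 6 (step 7): P = [1, 3, 6] / [4, 7, 8] / [5];  Q = [1, 3, 6] / [2, 4, 7] / [5]
  Insert 2 (step 8): P = [1, 2, 6] / [3, 7, 8] / [4] / [5];  Q = [1, 3, 6] / [2, 4, 7] / [5] / [8]
Final shape: (3, 3, 1, 1).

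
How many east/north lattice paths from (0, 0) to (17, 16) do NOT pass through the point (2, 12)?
Number of paths = 1166450394

Total paths from (0, 0) to (17, 16): C(33, 17) = 1166803110. Paths through (2, 12): (paths (0, 0) → (2, 12)) × (paths (2, 12) → (17, 16)) = C(14, 2) · C(19, 15) = 91 · 3876 = 352716. Avoidance count = 1166803110 − 352716 = 1166450394.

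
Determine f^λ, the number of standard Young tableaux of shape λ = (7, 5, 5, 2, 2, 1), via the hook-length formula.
# SYT of shape (7, 5, 5, 2, 2, 1) = 2133931800

Hook-length formula: f^λ = n! / Π hook(c), product over all cells c of the Young diagram. For λ = (7, 5, 5, 2, 2, 1), n = 22 boxes. Hook lengths by row (left-to-right, top-to-bottom): [12, 10, 7, 6, 5, 2, 1]; [9, 7, 4, 3, 2]; [8, 6, 3, 2, 1]; [4, 2]; [3, 1]; [1]. Product of hooks = 526727577600. So f^λ = 22! / 526727577600 = 1124000727777607680000 / 526727577600 = 2133931800.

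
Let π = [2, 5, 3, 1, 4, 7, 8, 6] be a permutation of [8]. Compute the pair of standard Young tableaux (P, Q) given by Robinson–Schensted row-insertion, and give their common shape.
P = [1, 3, 4, 6, 8] / [2, 7] / [5];  Q = [1, 2, 5, 6, 7] / [3, 8] / [4];  common shape = (5, 2, 1)

Row-insert the values π_1, π_2, … into P one at a time, bumping the leftmost entry strictly greater than the inserted value down to the next row. The recording tableau Q records, in position (i, j), the step at which that cell was added to P.
  Insert 2 (step 1): P = [2];  Q = [1]
  Insert 5 (step 2): P = [2, 5];  Q = [1, 2]
  Insert 3 (step 3): P = [2, 3] / [5];  Q = [1, 2] / [3]
  Insert 1 (step 4): P = [1, 3] / [2] / [5];  Q = [1, 2] / [3] / [4]
  Insert 4 (step 5): P = [1, 3, 4] / [2] / [5];  Q = [1, 2, 5] / [3] / [4]
  Insert 7 (step 6): P = [1, 3, 4, 7] / [2] / [5];  Q = [1, 2, 5, 6] / [3] / [4]
  Insert 8 (step 7): P = [1, 3, 4, 7, 8] / [2] / [5];  Q = [1, 2, 5, 6, 7] / [3] / [4]
  Insert 6 (step 8): P = [1, 3, 4, 6, 8] / [2, 7] / [5];  Q = [1, 2, 5, 6, 7] / [3, 8] / [4]
Final shape: (5, 2, 1).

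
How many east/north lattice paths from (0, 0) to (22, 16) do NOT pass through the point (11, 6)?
Number of paths = 17874761214

Total paths from (0, 0) to (22, 16): C(38, 22) = 22239974430. Paths through (11, 6): (paths (0, 0) → (11, 6)) × (paths (11, 6) → (22, 16)) = C(17, 11) · C(21, 11) = 12376 · 352716 = 4365213216. Avoidance count = 22239974430 − 4365213216 = 17874761214.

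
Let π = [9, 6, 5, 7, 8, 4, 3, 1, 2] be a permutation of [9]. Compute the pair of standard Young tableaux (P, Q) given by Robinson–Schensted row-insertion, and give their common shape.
P = [1, 2, 8] / [3, 7] / [4] / [5] / [6] / [9];  Q = [1, 4, 5] / [2, 9] / [3] / [6] / [7] / [8];  common shape = (3, 2, 1, 1, 1, 1)

Row-insert the values π_1, π_2, … into P one at a time, bumping the leftmost entry strictly greater than the inserted value down to the next row. The recording tableau Q records, in position (i, j), the step at which that cell was added to P.
  Insert 9 (step 1): P = [9];  Q = [1]
  Insert 6 (step 2): P = [6] / [9];  Q = [1] / [2]
  Insert 5 (step 3): P = [5] / [6] / [9];  Q = [1] / [2] / [3]
  Insert 7 (step 4): P = [5, 7] / [6] / [9];  Q = [1, 4] / [2] / [3]
  Insert 8 (step 5): P = [5, 7, 8] / [6] / [9];  Q = [1, 4, 5] / [2] / [3]
  Insert 4 (step 6): P = [4, 7, 8] / [5] / [6] / [9];  Q = [1, 4, 5] / [2] / [3] / [6]
  Insert 3 (step 7): P = [3, 7, 8] / [4] / [5] / [6] / [9];  Q = [1, 4, 5] / [2] / [3] / [6] / [7]
  Insert 1 (step 8): P = [1, 7, 8] / [3] / [4] / [5] / [6] / [9];  Q = [1, 4, 5] / [2] / [3] / [6] / [7] / [8]
  Insert 2 (step 9): P = [1, 2, 8] / [3, 7] / [4] / [5] / [6] / [9];  Q = [1, 4, 5] / [2, 9] / [3] / [6] / [7] / [8]
Final shape: (3, 2, 1, 1, 1, 1).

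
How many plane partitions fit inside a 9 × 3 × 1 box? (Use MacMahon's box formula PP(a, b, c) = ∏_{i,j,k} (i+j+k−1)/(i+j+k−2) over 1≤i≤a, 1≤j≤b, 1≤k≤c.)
PP(9, 3, 1) = 220

Evaluate the triple product over i = 1..9, j = 1..3, k = 1..1. The factors are (2/1) · (3/2) · (4/3) · (3/2) · (4/3) · (5/4) · (4/3) · (5/4) · … (27 factors total). The numerators and denominators telescope so the product is an integer; carrying out the multiplication exactly gives PP(9, 3, 1) = 220.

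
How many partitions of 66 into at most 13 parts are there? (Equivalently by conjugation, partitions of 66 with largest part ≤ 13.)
p(66, parts ≤ 13) = 844504

Use the recurrence p(n, m) = p(n, m−1) + p(n−m, m): either the largest part is < m (count p(n, m−1)) or the largest part is exactly m (remove one copy of m, count p(n−m, m)). With p(0, ·) = 1 this gives p(66, parts ≤ 13) = 844504. (By conjugating Young diagrams, this also counts partitions of 66 into at most 13 parts.)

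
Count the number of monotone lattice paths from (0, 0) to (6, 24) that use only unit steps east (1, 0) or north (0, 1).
Number of paths = 593775

A monotone lattice path from (0, 0) to (6, 24) consists of 6 east steps and 24 north steps in some order, so it is determined by which 6 of the 30 steps are east. The count is C(30, 6) = 593775.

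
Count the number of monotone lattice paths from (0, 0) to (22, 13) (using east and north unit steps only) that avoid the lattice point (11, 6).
Number of paths = 1082483976

Total paths from (0, 0) to (22, 13): C(35, 22) = 1476337800. Paths through (11, 6): (paths (0, 0) → (11, 6)) × (paths (11, 6) → (22, 13)) = C(17, 11) · C(18, 11) = 12376 · 31824 = 393853824. Avoidance count = 1476337800 − 393853824 = 1082483976.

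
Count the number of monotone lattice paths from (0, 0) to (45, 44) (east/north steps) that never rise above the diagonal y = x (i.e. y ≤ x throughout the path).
Number of paths = 2257117854077248073253720

By the reflection principle (André's argument), the number of monotone paths to (45, 44) with n ≤ m that never go above y = x is C(89, 45) − C(89, 46) = 51913710643776705684835560 − 49656592789699457611581840 = 2257117854077248073253720.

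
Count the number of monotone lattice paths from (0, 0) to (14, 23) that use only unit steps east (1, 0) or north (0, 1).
Number of paths = 6107086800

A monotone lattice path from (0, 0) to (14, 23) consists of 14 east steps and 23 north steps in some order, so it is determined by which 14 of the 37 steps are east. The count is C(37, 14) = 6107086800.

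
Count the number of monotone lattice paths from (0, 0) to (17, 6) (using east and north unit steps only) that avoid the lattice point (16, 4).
Number of paths = 86412

Total paths from (0, 0) to (17, 6): C(23, 17) = 100947. Paths through (16, 4): (paths (0, 0) → (16, 4)) × (paths (16, 4) → (17, 6)) = C(20, 16) · C(3, 1) = 4845 · 3 = 14535. Avoidance count = 100947 − 14535 = 86412.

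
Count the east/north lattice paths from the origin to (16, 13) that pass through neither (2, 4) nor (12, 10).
Number of paths = 37177655

Inclusion–exclusion. Total paths: C(29, 16) = 67863915. Through P₁: C(6, 2)·C(23, 14) = 12257850. Through P₂: C(22, 12)·C(7, 4) = 22632610. Since P₁ is strictly southwest of P₂, a monotone path through both must visit P₁ then P₂; paths through both = C(6, 2)·C(16, 10)·C(7, 4) = 4204200. Avoid both = 67863915 − 12257850 − 22632610 + 4204200 = 37177655.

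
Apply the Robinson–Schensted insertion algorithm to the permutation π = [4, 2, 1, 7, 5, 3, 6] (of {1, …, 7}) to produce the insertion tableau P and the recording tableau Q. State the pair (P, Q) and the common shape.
P = [1, 3, 6] / [2, 5] / [4, 7];  Q = [1, 4, 7] / [2, 5] / [3, 6];  common shape = (3, 2, 2)

Row-insert the values π_1, π_2, … into P one at a time, bumping the leftmost entry strictly greater than the inserted value down to the next row. The recording tableau Q records, in position (i, j), the step at which that cell was added to P.
  Insert 4 (step 1): P = [4];  Q = [1]
  Insert 2 (step 2): P = [2] / [4];  Q = [1] / [2]
  Insert 1 (step 3): P = [1] / [2] / [4];  Q = [1] / [2] / [3]
  Insert 7 (step 4): P = [1, 7] / [2] / [4];  Q = [1, 4] / [2] / [3]
  Insert 5 (step 5): P = [1, 5] / [2, 7] / [4];  Q = [1, 4] / [2, 5] / [3]
  Insert 3 (step 6): P = [1, 3] / [2, 5] / [4, 7];  Q = [1, 4] / [2, 5] / [3, 6]
  Insert 6 (step 7): P = [1, 3, 6] / [2, 5] / [4, 7];  Q = [1, 4, 7] / [2, 5] / [3, 6]
Final shape: (3, 2, 2).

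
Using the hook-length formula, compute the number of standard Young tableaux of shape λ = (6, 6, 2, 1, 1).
# SYT of shape (6, 6, 2, 1, 1) = 240240

Hook-length formula: f^λ = n! / Π hook(c), product over all cells c of the Young diagram. For λ = (6, 6, 2, 1, 1), n = 16 boxes. Hook lengths by row (left-to-right, top-to-bottom): [10, 7, 5, 4, 3, 2]; [9, 6, 4, 3, 2, 1]; [4, 1]; [2]; [1]. Product of hooks = 87091200. So f^λ = 16! / 87091200 = 20922789888000 / 87091200 = 240240.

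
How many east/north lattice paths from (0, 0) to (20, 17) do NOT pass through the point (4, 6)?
Number of paths = 13167410760

Total paths from (0, 0) to (20, 17): C(37, 20) = 15905368710. Paths through (4, 6): (paths (0, 0) → (4, 6)) × (paths (4, 6) → (20, 17)) = C(10, 4) · C(27, 16) = 210 · 13037895 = 2737957950. Avoidance count = 15905368710 − 2737957950 = 13167410760.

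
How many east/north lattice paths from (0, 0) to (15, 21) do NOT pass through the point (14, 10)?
Number of paths = 5544367488

Total paths from (0, 0) to (15, 21): C(36, 15) = 5567902560. Paths through (14, 10): (paths (0, 0) → (14, 10)) × (paths (14, 10) → (15, 21)) = C(24, 14) · C(12, 1) = 1961256 · 12 = 23535072. Avoidance count = 5567902560 − 23535072 = 5544367488.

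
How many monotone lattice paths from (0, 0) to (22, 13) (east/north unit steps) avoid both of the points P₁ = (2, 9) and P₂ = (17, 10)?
Number of paths = 1003370690

Inclusion–exclusion. Total paths: C(35, 22) = 1476337800. Through P₁: C(11, 2)·C(24, 20) = 584430. Through P₂: C(27, 17)·C(8, 5) = 472431960. Since P₁ is strictly southwest of P₂, a monotone path through both must visit P₁ then P₂; paths through both = C(11, 2)·C(16, 15)·C(8, 5) = 49280. Avoid both = 1476337800 − 584430 − 472431960 + 49280 = 1003370690.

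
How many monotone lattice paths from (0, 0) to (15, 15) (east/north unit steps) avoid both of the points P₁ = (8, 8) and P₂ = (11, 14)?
Number of paths = 94066080

Inclusion–exclusion. Total paths: C(30, 15) = 155117520. Through P₁: C(16, 8)·C(14, 7) = 44169840. Through P₂: C(25, 11)·C(5, 4) = 22287000. Since P₁ is strictly southwest of P₂, a monotone path through both must visit P₁ then P₂; paths through both = C(16, 8)·C(9, 3)·C(5, 4) = 5405400. Avoid both = 155117520 − 44169840 − 22287000 + 5405400 = 94066080.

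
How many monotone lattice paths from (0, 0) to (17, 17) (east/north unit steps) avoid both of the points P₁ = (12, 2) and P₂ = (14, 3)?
Number of paths = 2331918596

Inclusion–exclusion. Total paths: C(34, 17) = 2333606220. Through P₁: C(14, 12)·C(20, 5) = 1410864. Through P₂: C(17, 14)·C(17, 3) = 462400. Since P₁ is strictly southwest of P₂, a monotone path through both must visit P₁ then P₂; paths through both = C(14, 12)·C(3, 2)·C(17, 3) = 185640. Avoid both = 2333606220 − 1410864 − 462400 + 185640 = 2331918596.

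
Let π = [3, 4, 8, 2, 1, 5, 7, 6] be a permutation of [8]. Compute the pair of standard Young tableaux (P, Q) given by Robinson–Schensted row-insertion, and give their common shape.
P = [1, 4, 5, 6] / [2, 7] / [3, 8];  Q = [1, 2, 3, 7] / [4, 6] / [5, 8];  common shape = (4, 2, 2)

Row-insert the values π_1, π_2, … into P one at a time, bumping the leftmost entry strictly greater than the inserted value down to the next row. The recording tableau Q records, in position (i, j), the step at which that cell was added to P.
  Insert 3 (step 1): P = [3];  Q = [1]
  Insert 4 (step 2): P = [3, 4];  Q = [1, 2]
  Insert 8 (step 3): P = [3, 4, 8];  Q = [1, 2, 3]
  Insert 2 (step 4): P = [2, 4, 8] / [3];  Q = [1, 2, 3] / [4]
  Insert 1 (step 5): P = [1, 4, 8] / [2] / [3];  Q = [1, 2, 3] / [4] / [5]
  Insert 5 (step 6): P = [1, 4, 5] / [2, 8] / [3];  Q = [1, 2, 3] / [4, 6] / [5]
  Insert 7 (step 7): P = [1, 4, 5, 7] / [2, 8] / [3];  Q = [1, 2, 3, 7] / [4, 6] / [5]
  Insert 6 (step 8): P = [1, 4, 5, 6] / [2, 7] / [3, 8];  Q = [1, 2, 3, 7] / [4, 6] / [5, 8]
Final shape: (4, 2, 2).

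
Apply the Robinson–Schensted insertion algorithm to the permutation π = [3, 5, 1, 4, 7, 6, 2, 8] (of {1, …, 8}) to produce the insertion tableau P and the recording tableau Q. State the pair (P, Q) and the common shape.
P = [1, 2, 6, 8] / [3, 4, 7] / [5];  Q = [1, 2, 5, 8] / [3, 4, 6] / [7];  common shape = (4, 3, 1)

Row-insert the values π_1, π_2, … into P one at a time, bumping the leftmost entry strictly greater than the inserted value down to the next row. The recording tableau Q records, in position (i, j), the step at which that cell was added to P.
  Insert 3 (step 1): P = [3];  Q = [1]
  Insert 5 (step 2): P = [3, 5];  Q = [1, 2]
  Insert 1 (step 3): P = [1, 5] / [3];  Q = [1, 2] / [3]
  Insert 4 (step 4): P = [1, 4] / [3, 5];  Q = [1, 2] / [3, 4]
  Insert 7 (step 5): P = [1, 4, 7] / [3, 5];  Q = [1, 2, 5] / [3, 4]
  Insert 6 (step 6): P = [1, 4, 6] / [3, 5, 7];  Q = [1, 2, 5] / [3, 4, 6]
  Insert 2 (step 7): P = [1, 2, 6] / [3, 4, 7] / [5];  Q = [1, 2, 5] / [3, 4, 6] / [7]
  Insert 8 (step 8): P = [1, 2, 6, 8] / [3, 4, 7] / [5];  Q = [1, 2, 5, 8] / [3, 4, 6] / [7]
Final shape: (4, 3, 1).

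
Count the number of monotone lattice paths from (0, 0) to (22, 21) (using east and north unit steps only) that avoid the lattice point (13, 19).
Number of paths = 1032943933860

Total paths from (0, 0) to (22, 21): C(43, 22) = 1052049481860. Paths through (13, 19): (paths (0, 0) → (13, 19)) × (paths (13, 19) → (22, 21)) = C(32, 13) · C(11, 9) = 347373600 · 55 = 19105548000. Avoidance count = 1052049481860 − 19105548000 = 1032943933860.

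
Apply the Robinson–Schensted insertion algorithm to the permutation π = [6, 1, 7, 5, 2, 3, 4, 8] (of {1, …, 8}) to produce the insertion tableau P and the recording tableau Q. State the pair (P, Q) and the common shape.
P = [1, 2, 3, 4, 8] / [5, 7] / [6];  Q = [1, 3, 6, 7, 8] / [2, 4] / [5];  common shape = (5, 2, 1)

Row-insert the values π_1, π_2, … into P one at a time, bumping the leftmost entry strictly greater than the inserted value down to the next row. The recording tableau Q records, in position (i, j), the step at which that cell was added to P.
  Insert 6 (step 1): P = [6];  Q = [1]
  Insert 1 (step 2): P = [1] / [6];  Q = [1] / [2]
  Insert 7 (step 3): P = [1, 7] / [6];  Q = [1, 3] / [2]
  Insert 5 (step 4): P = [1, 5] / [6, 7];  Q = [1, 3] / [2, 4]
  Insert 2 (step 5): P = [1, 2] / [5, 7] / [6];  Q = [1, 3] / [2, 4] / [5]
  Insert 3 (step 6): P = [1, 2, 3] / [5, 7] / [6];  Q = [1, 3, 6] / [2, 4] / [5]
  Insert 4 (step 7): P = [1, 2, 3, 4] / [5, 7] / [6];  Q = [1, 3, 6, 7] / [2, 4] / [5]
  Insert 8 (step 8): P = [1, 2, 3, 4, 8] / [5, 7] / [6];  Q = [1, 3, 6, 7, 8] / [2, 4] / [5]
Final shape: (5, 2, 1).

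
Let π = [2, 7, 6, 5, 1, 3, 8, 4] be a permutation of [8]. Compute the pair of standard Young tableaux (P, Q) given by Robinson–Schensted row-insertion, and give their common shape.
P = [1, 3, 4] / [2, 5, 8] / [6] / [7];  Q = [1, 2, 7] / [3, 6, 8] / [4] / [5];  common shape = (3, 3, 1, 1)

Row-insert the values π_1, π_2, … into P one at a time, bumping the leftmost entry strictly greater than the inserted value down to the next row. The recording tableau Q records, in position (i, j), the step at which that cell was added to P.
  Insert 2 (step 1): P = [2];  Q = [1]
  Insert 7 (step 2): P = [2, 7];  Q = [1, 2]
  Insert 6 (step 3): P = [2, 6] / [7];  Q = [1, 2] / [3]
  Insert 5 (step 4): P = [2, 5] / [6] / [7];  Q = [1, 2] / [3] / [4]
  Insert 1 (step 5): P = [1, 5] / [2] / [6] / [7];  Q = [1, 2] / [3] / [4] / [5]
  Insert 3 (step 6): P = [1, 3] / [2, 5] / [6] / [7];  Q = [1, 2] / [3, 6] / [4] / [5]
  Insert 8 (step 7): P = [1, 3, 8] / [2, 5] / [6] / [7];  Q = [1, 2, 7] / [3, 6] / [4] / [5]
  Insert 4 (step 8): P = [1, 3, 4] / [2, 5, 8] / [6] / [7];  Q = [1, 2, 7] / [3, 6, 8] / [4] / [5]
Final shape: (3, 3, 1, 1).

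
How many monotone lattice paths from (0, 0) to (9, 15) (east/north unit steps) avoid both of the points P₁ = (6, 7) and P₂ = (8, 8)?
Number of paths = 962588

Inclusion–exclusion. Total paths: C(24, 9) = 1307504. Through P₁: C(13, 6)·C(11, 3) = 283140. Through P₂: C(16, 8)·C(8, 1) = 102960. Since P₁ is strictly southwest of P₂, a monotone path through both must visit P₁ then P₂; paths through both = C(13, 6)·C(3, 2)·C(8, 1) = 41184. Avoid both = 1307504 − 283140 − 102960 + 41184 = 962588.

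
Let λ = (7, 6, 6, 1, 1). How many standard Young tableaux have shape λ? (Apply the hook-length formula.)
# SYT of shape (7, 6, 6, 1, 1) = 55552770

Hook-length formula: f^λ = n! / Π hook(c), product over all cells c of the Young diagram. For λ = (7, 6, 6, 1, 1), n = 21 boxes. Hook lengths by row (left-to-right, top-to-bottom): [11, 8, 7, 6, 5, 4, 1]; [9, 6, 5, 4, 3, 2]; [8, 5, 4, 3, 2, 1]; [2]; [1]. Product of hooks = 919683072000. So f^λ = 21! / 919683072000 = 51090942171709440000 / 919683072000 = 55552770.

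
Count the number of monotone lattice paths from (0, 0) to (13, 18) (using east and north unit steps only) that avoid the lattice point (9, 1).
Number of paths = 206193225

Total paths from (0, 0) to (13, 18): C(31, 13) = 206253075. Paths through (9, 1): (paths (0, 0) → (9, 1)) × (paths (9, 1) → (13, 18)) = C(10, 9) · C(21, 4) = 10 · 5985 = 59850. Avoidance count = 206253075 − 59850 = 206193225.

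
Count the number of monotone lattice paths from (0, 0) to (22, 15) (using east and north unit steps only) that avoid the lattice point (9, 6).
Number of paths = 6874612660

Total paths from (0, 0) to (22, 15): C(37, 22) = 9364199760. Paths through (9, 6): (paths (0, 0) → (9, 6)) × (paths (9, 6) → (22, 15)) = C(15, 9) · C(22, 13) = 5005 · 497420 = 2489587100. Avoidance count = 9364199760 − 2489587100 = 6874612660.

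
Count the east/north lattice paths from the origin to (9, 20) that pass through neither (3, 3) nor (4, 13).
Number of paths = 6285345

Inclusion–exclusion. Total paths: C(29, 9) = 10015005. Through P₁: C(6, 3)·C(23, 6) = 2018940. Through P₂: C(17, 4)·C(12, 5) = 1884960. Since P₁ is strictly southwest of P₂, a monotone path through both must visit P₁ then P₂; paths through both = C(6, 3)·C(11, 1)·C(12, 5) = 174240. Avoid both = 10015005 − 2018940 − 1884960 + 174240 = 6285345.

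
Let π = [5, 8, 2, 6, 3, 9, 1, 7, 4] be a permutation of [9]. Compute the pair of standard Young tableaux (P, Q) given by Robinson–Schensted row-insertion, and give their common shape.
P = [1, 3, 4] / [2, 6, 7] / [5, 9] / [8];  Q = [1, 2, 6] / [3, 4, 8] / [5, 9] / [7];  common shape = (3, 3, 2, 1)

Row-insert the values π_1, π_2, … into P one at a time, bumping the leftmost entry strictly greater than the inserted value down to the next row. The recording tableau Q records, in position (i, j), the step at which that cell was added to P.
  Insert 5 (step 1): P = [5];  Q = [1]
  Insert 8 (step 2): P = [5, 8];  Q = [1, 2]
  Insert 2 (step 3): P = [2, 8] / [5];  Q = [1, 2] / [3]
  Insert 6 (step 4): P = [2, 6] / [5, 8];  Q = [1, 2] / [3, 4]
  Insert 3 (step 5): P = [2, 3] / [5, 6] / [8];  Q = [1, 2] / [3, 4] / [5]
  Insert 9 (step 6): P = [2, 3, 9] / [5, 6] / [8];  Q = [1, 2, 6] / [3, 4] / [5]
  Insert 1 (step 7): P = [1, 3, 9] / [2, 6] / [5] / [8];  Q = [1, 2, 6] / [3, 4] / [5] / [7]
  Insert 7 (step 8): P = [1, 3, 7] / [2, 6, 9] / [5] / [8];  Q = [1, 2, 6] / [3, 4, 8] / [5] / [7]
  Insert 4 (step 9): P = [1, 3, 4] / [2, 6, 7] / [5, 9] / [8];  Q = [1, 2, 6] / [3, 4, 8] / [5, 9] / [7]
Final shape: (3, 3, 2, 1).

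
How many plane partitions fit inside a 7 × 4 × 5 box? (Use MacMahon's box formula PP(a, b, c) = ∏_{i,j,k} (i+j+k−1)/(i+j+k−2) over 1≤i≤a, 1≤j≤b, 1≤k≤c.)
PP(7, 4, 5) = 868489479

Evaluate the triple product over i = 1..7, j = 1..4, k = 1..5. The factors are (2/1) · (3/2) · (4/3) · (5/4) · (6/5) · (3/2) · (4/3) · (5/4) · … (140 factors total). The numerators and denominators telescope so the product is an integer; carrying out the multiplication exactly gives PP(7, 4, 5) = 868489479.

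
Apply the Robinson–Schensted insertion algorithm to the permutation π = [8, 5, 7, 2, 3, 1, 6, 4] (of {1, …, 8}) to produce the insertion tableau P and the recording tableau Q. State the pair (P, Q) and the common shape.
P = [1, 3, 4] / [2, 6] / [5, 7] / [8];  Q = [1, 3, 7] / [2, 5] / [4, 8] / [6];  common shape = (3, 2, 2, 1)

Row-insert the values π_1, π_2, … into P one at a time, bumping the leftmost entry strictly greater than the inserted value down to the next row. The recording tableau Q records, in position (i, j), the step at which that cell was added to P.
  Insert 8 (step 1): P = [8];  Q = [1]
  Insert 5 (step 2): P = [5] / [8];  Q = [1] / [2]
  Insert 7 (step 3): P = [5, 7] / [8];  Q = [1, 3] / [2]
  Insert 2 (step 4): P = [2, 7] / [5] / [8];  Q = [1, 3] / [2] / [4]
  Insert 3 (step 5): P = [2, 3] / [5, 7] / [8];  Q = [1, 3] / [2, 5] / [4]
  Insert 1 (step 6): P = [1, 3] / [2, 7] / [5] / [8];  Q = [1, 3] / [2, 5] / [4] / [6]
  Insert 6 (step 7): P = [1, 3, 6] / [2, 7] / [5] / [8];  Q = [1, 3, 7] / [2, 5] / [4] / [6]
  Insert 4 (step 8): P = [1, 3, 4] / [2, 6] / [5, 7] / [8];  Q = [1, 3, 7] / [2, 5] / [4, 8] / [6]
Final shape: (3, 2, 2, 1).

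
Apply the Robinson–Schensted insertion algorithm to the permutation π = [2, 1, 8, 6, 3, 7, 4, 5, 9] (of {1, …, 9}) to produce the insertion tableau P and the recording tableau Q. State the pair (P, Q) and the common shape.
P = [1, 3, 4, 5, 9] / [2, 6, 7] / [8];  Q = [1, 3, 6, 8, 9] / [2, 4, 7] / [5];  common shape = (5, 3, 1)

Row-insert the values π_1, π_2, … into P one at a time, bumping the leftmost entry strictly greater than the inserted value down to the next row. The recording tableau Q records, in position (i, j), the step at which that cell was added to P.
  Insert 2 (step 1): P = [2];  Q = [1]
  Insert 1 (step 2): P = [1] / [2];  Q = [1] / [2]
  Insert 8 (step 3): P = [1, 8] / [2];  Q = [1, 3] / [2]
  Insert 6 (step 4): P = [1, 6] / [2, 8];  Q = [1, 3] / [2, 4]
  Insert 3 (step 5): P = [1, 3] / [2, 6] / [8];  Q = [1, 3] / [2, 4] / [5]
  Insert 7 (step 6): P = [1, 3, 7] / [2, 6] / [8];  Q = [1, 3, 6] / [2, 4] / [5]
  Insert 4 (step 7): P = [1, 3, 4] / [2, 6, 7] / [8];  Q = [1, 3, 6] / [2, 4, 7] / [5]
  Insert 5 (step 8): P = [1, 3, 4, 5] / [2, 6, 7] / [8];  Q = [1, 3, 6, 8] / [2, 4, 7] / [5]
  Insert 9 (step 9): P = [1, 3, 4, 5, 9] / [2, 6, 7] / [8];  Q = [1, 3, 6, 8, 9] / [2, 4, 7] / [5]
Final shape: (5, 3, 1).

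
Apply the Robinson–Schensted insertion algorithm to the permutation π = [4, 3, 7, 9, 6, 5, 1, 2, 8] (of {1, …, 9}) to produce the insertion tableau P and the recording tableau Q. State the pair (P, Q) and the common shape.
P = [1, 2, 8] / [3, 5, 9] / [4, 6] / [7];  Q = [1, 3, 4] / [2, 5, 9] / [6, 8] / [7];  common shape = (3, 3, 2, 1)

Row-insert the values π_1, π_2, … into P one at a time, bumping the leftmost entry strictly greater than the inserted value down to the next row. The recording tableau Q records, in position (i, j), the step at which that cell was added to P.
  Insert 4 (step 1): P = [4];  Q = [1]
  Insert 3 (step 2): P = [3] / [4];  Q = [1] / [2]
  Insert 7 (step 3): P = [3, 7] / [4];  Q = [1, 3] / [2]
  Insert 9 (step 4): P = [3, 7, 9] / [4];  Q = [1, 3, 4] / [2]
  Insert 6 (step 5): P = [3, 6, 9] / [4, 7];  Q = [1, 3, 4] / [2, 5]
  Insert 5 (step 6): P = [3, 5, 9] / [4, 6] / [7];  Q = [1, 3, 4] / [2, 5] / [6]
  Insert 1 (step 7): P = [1, 5, 9] / [3, 6] / [4] / [7];  Q = [1, 3, 4] / [2, 5] / [6] / [7]
  Insert 2 (step 8): P = [1, 2, 9] / [3, 5] / [4, 6] / [7];  Q = [1, 3, 4] / [2, 5] / [6, 8] / [7]
  Insert 8 (step 9): P = [1, 2, 8] / [3, 5, 9] / [4, 6] / [7];  Q = [1, 3, 4] / [2, 5, 9] / [6, 8] / [7]
Final shape: (3, 3, 2, 1).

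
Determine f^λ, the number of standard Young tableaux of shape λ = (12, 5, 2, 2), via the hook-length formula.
# SYT of shape (12, 5, 2, 2) = 16124160

Hook-length formula: f^λ = n! / Π hook(c), product over all cells c of the Young diagram. For λ = (12, 5, 2, 2), n = 21 boxes. Hook lengths by row (left-to-right, top-to-bottom): [15, 14, 11, 10, 9, 7, 6, 5, 4, 3, 2, 1]; [7, 6, 3, 2, 1]; [3, 2]; [2, 1]. Product of hooks = 3168595584000. So f^λ = 21! / 3168595584000 = 51090942171709440000 / 3168595584000 = 16124160.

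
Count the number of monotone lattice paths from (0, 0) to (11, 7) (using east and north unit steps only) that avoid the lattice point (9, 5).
Number of paths = 19812

Total paths from (0, 0) to (11, 7): C(18, 11) = 31824. Paths through (9, 5): (paths (0, 0) → (9, 5)) × (paths (9, 5) → (11, 7)) = C(14, 9) · C(4, 2) = 2002 · 6 = 12012. Avoidance count = 31824 − 12012 = 19812.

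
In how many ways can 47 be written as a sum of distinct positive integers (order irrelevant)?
q(47) = 2590

A partition into distinct parts is a strictly decreasing sequence summing to n. The recurrence d(n, m) = d(n, m−1) + d(n−m, m−1) (use part m at most once) with q(n) = d(n, n) gives q(47) = 2590. (Euler's theorem: # distinct-part partitions = # odd-part partitions.)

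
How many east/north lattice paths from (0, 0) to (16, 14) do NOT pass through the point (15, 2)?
Number of paths = 145420907

Total paths from (0, 0) to (16, 14): C(30, 16) = 145422675. Paths through (15, 2): (paths (0, 0) → (15, 2)) × (paths (15, 2) → (16, 14)) = C(17, 15) · C(13, 1) = 136 · 13 = 1768. Avoidance count = 145422675 − 1768 = 145420907.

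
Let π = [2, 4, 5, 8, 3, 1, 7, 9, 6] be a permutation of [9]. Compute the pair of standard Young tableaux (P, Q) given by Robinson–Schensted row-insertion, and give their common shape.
P = [1, 3, 5, 6, 9] / [2, 7] / [4, 8];  Q = [1, 2, 3, 4, 8] / [5, 7] / [6, 9];  common shape = (5, 2, 2)

Row-insert the values π_1, π_2, … into P one at a time, bumping the leftmost entry strictly greater than the inserted value down to the next row. The recording tableau Q records, in position (i, j), the step at which that cell was added to P.
  Insert 2 (step 1): P = [2];  Q = [1]
  Insert 4 (step 2): P = [2, 4];  Q = [1, 2]
  Insert 5 (step 3): P = [2, 4, 5];  Q = [1, 2, 3]
  Insert 8 (step 4): P = [2, 4, 5, 8];  Q = [1, 2, 3, 4]
  Insert 3 (step 5): P = [2, 3, 5, 8] / [4];  Q = [1, 2, 3, 4] / [5]
  Insert 1 (step 6): P = [1, 3, 5, 8] / [2] / [4];  Q = [1, 2, 3, 4] / [5] / [6]
  Insert 7 (step 7): P = [1, 3, 5, 7] / [2, 8] / [4];  Q = [1, 2, 3, 4] / [5, 7] / [6]
  Insert 9 (step 8): P = [1, 3, 5, 7, 9] / [2, 8] / [4];  Q = [1, 2, 3, 4, 8] / [5, 7] / [6]
  Insert 6 (step 9): P = [1, 3, 5, 6, 9] / [2, 7] / [4, 8];  Q = [1, 2, 3, 4, 8] / [5, 7] / [6, 9]
Final shape: (5, 2, 2).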